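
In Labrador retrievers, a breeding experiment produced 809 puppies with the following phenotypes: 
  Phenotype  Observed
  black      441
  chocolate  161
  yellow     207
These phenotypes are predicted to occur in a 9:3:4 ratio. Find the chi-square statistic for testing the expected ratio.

The 9:3:4 ratio has 16 parts, so with N = 809 the expected counts are:
  black: 809 × 9/16 = 455.0625
  chocolate: 809 × 3/16 = 151.6875
  yellow: 809 × 4/16 = 202.25
χ² = Σ (O − E)² / E
  black: (441 − 455.0625)² / 455.0625 = 0.4346
  chocolate: (161 − 151.6875)² / 151.6875 = 0.5717
  yellow: (207 − 202.25)² / 202.25 = 0.1116
χ² = 0.4346 + 0.5717 + 0.1116 = 1.1179 ≈ 1.118

1.118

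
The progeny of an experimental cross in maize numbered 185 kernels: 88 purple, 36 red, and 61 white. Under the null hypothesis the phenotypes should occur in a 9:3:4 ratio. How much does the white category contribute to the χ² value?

4.704

Under the 9:3:4 hypothesis (Σ ratio = 16, N = 185):
  purple: 185 × 9/16 = 104.0625
  red: 185 × 3/16 = 34.6875
  white: 185 × 4/16 = 46.25
Contribution of white: (61 − 46.25)² / 46.25 = 4.7041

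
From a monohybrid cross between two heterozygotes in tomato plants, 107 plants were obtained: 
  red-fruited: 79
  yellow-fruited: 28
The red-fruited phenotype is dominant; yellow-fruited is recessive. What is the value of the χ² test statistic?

0.078

For a monohybrid cross between heterozygotes with complete dominance, the expected phenotypic ratio is 3:1.
The 3:1 ratio has 4 parts, so with N = 107 the expected counts are:
  red-fruited: 107 × 3/4 = 80.25
  yellow-fruited: 107 × 1/4 = 26.75
χ² = Σ (O − E)² / E
  red-fruited: (79 − 80.25)² / 80.25 = 0.0195
  yellow-fruited: (28 − 26.75)² / 26.75 = 0.0584
χ² = 0.0195 + 0.0584 = 0.0779 ≈ 0.078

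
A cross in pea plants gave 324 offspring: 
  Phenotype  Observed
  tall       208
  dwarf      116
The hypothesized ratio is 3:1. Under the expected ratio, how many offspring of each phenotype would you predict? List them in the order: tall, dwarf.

Under the 3:1 hypothesis (Σ ratio = 4, N = 324):
  tall: 324 × 3/4 = 243
  dwarf: 324 × 1/4 = 81

243, 81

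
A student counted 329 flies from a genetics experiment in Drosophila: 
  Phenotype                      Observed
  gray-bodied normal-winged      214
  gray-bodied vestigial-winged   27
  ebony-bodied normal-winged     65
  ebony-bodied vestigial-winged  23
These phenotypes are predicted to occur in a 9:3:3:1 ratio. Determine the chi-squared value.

24.497

Expected counts for N = 329 under a 9:3:3:1 ratio (total parts = 16):
  gray-bodied normal-winged: 329 × 9/16 = 185.0625
  gray-bodied vestigial-winged: 329 × 3/16 = 61.6875
  ebony-bodied normal-winged: 329 × 3/16 = 61.6875
  ebony-bodied vestigial-winged: 329 × 1/16 = 20.5625
χ² = Σ (O − E)² / E
  gray-bodied normal-winged: (214 − 185.0625)² / 185.0625 = 4.5248
  gray-bodied vestigial-winged: (27 − 61.6875)² / 61.6875 = 19.5051
  ebony-bodied normal-winged: (65 − 61.6875)² / 61.6875 = 0.1779
  ebony-bodied vestigial-winged: (23 − 20.5625)² / 20.5625 = 0.2889
χ² = 4.5248 + 19.5051 + 0.1779 + 0.2889 = 24.4967 ≈ 24.497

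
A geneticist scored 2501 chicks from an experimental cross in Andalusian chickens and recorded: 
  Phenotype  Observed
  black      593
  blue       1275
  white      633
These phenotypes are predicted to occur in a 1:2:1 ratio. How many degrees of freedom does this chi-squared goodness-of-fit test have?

A goodness-of-fit test with 3 phenotype classes has df = 3 − 1 = 2.

2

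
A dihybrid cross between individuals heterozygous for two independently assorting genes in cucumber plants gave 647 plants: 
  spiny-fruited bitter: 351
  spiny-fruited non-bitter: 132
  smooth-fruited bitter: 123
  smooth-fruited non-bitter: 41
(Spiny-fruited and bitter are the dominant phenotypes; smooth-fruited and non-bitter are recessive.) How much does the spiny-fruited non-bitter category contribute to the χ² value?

0.942

A dihybrid F₂ with independent assortment and complete dominance at both loci gives a 9:3:3:1 phenotypic ratio.
Under the 9:3:3:1 hypothesis (Σ ratio = 16, N = 647):
  spiny-fruited bitter: 647 × 9/16 = 363.9375
  spiny-fruited non-bitter: 647 × 3/16 = 121.3125
  smooth-fruited bitter: 647 × 3/16 = 121.3125
  smooth-fruited non-bitter: 647 × 1/16 = 40.4375
Contribution of spiny-fruited non-bitter: (132 − 121.3125)² / 121.3125 = 0.9416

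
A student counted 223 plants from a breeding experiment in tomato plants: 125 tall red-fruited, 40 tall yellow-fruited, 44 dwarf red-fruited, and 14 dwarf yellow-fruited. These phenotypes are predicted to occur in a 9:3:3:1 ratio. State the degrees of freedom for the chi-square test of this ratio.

3

A goodness-of-fit test with 4 phenotype classes has df = 4 − 1 = 3.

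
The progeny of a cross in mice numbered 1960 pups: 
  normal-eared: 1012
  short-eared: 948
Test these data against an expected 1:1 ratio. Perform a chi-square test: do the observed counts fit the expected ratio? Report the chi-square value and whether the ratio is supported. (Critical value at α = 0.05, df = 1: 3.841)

2.090; consistent

Total ratio parts = 2. Expected numbers out of 1960:
  normal-eared: 1960 × 1/2 = 980
  short-eared: 1960 × 1/2 = 980
χ² = Σ (O − E)² / E
  normal-eared: (1012 − 980)² / 980 = 1.0449
  short-eared: (948 − 980)² / 980 = 1.0449
χ² = 1.0449 + 1.0449 = 2.0898 ≈ 2.090
Degrees of freedom = 2 − 1 = 1; critical value at α = 0.05 is 3.841.
Since 2.090 < 3.841, we fail to reject the null hypothesis — the data are consistent with the 1:1 ratio.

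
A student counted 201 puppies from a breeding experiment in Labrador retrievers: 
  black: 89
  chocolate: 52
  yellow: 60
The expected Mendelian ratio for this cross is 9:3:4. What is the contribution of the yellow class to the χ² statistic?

Expected counts for N = 201 under a 9:3:4 ratio (total parts = 16):
  black: 201 × 9/16 = 113.0625
  chocolate: 201 × 3/16 = 37.6875
  yellow: 201 × 4/16 = 50.25
Contribution of yellow: (60 − 50.25)² / 50.25 = 1.8918

1.892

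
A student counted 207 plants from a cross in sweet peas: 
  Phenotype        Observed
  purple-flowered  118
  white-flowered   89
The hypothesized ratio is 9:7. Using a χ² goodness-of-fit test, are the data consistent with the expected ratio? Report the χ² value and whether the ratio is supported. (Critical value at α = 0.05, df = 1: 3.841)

Expected counts for N = 207 under a 9:7 ratio (total parts = 16):
  purple-flowered: 207 × 9/16 = 116.4375
  white-flowered: 207 × 7/16 = 90.5625
χ² = Σ (O − E)² / E
  purple-flowered: (118 − 116.4375)² / 116.4375 = 0.0210
  white-flowered: (89 − 90.5625)² / 90.5625 = 0.0270
χ² = 0.0210 + 0.0270 = 0.048
Degrees of freedom = 2 − 1 = 1; critical value at α = 0.05 is 3.841.
Since 0.048 < 3.841, we fail to reject the null hypothesis — the data are consistent with the 9:7 ratio.

0.048; consistent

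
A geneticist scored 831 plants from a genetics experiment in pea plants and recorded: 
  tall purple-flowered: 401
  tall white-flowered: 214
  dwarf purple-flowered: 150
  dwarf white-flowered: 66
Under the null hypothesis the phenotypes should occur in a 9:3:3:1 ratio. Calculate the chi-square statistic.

35.197

Total ratio parts = 16. Expected numbers out of 831:
  tall purple-flowered: 831 × 9/16 = 467.4375
  tall white-flowered: 831 × 3/16 = 155.8125
  dwarf purple-flowered: 831 × 3/16 = 155.8125
  dwarf white-flowered: 831 × 1/16 = 51.9375
χ² = Σ (O − E)² / E
  tall purple-flowered: (401 − 467.4375)² / 467.4375 = 9.4428
  tall white-flowered: (214 − 155.8125)² / 155.8125 = 21.7299
  dwarf purple-flowered: (150 − 155.8125)² / 155.8125 = 0.2168
  dwarf white-flowered: (66 − 51.9375)² / 51.9375 = 3.8075
χ² = 9.4428 + 21.7299 + 0.2168 + 3.8075 = 35.197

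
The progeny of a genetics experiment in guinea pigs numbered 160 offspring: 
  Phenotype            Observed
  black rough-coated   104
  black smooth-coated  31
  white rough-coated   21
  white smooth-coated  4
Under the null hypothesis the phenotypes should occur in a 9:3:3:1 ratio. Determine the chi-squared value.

8.511

Under the 9:3:3:1 hypothesis (Σ ratio = 16, N = 160):
  black rough-coated: 160 × 9/16 = 90
  black smooth-coated: 160 × 3/16 = 30
  white rough-coated: 160 × 3/16 = 30
  white smooth-coated: 160 × 1/16 = 10
χ² = Σ (O − E)² / E
  black rough-coated: (104 − 90)² / 90 = 2.1778
  black smooth-coated: (31 − 30)² / 30 = 0.0333
  white rough-coated: (21 − 30)² / 30 = 2.7000
  white smooth-coated: (4 − 10)² / 10 = 3.6000
χ² = 2.1778 + 0.0333 + 2.7000 + 3.6000 = 8.5111 ≈ 8.511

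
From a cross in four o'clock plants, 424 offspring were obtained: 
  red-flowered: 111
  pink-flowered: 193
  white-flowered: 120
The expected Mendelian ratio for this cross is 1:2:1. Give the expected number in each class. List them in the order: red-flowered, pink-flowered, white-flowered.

Under the 1:2:1 hypothesis (Σ ratio = 4, N = 424):
  red-flowered: 424 × 1/4 = 106
  pink-flowered: 424 × 2/4 = 212
  white-flowered: 424 × 1/4 = 106

106, 212, 106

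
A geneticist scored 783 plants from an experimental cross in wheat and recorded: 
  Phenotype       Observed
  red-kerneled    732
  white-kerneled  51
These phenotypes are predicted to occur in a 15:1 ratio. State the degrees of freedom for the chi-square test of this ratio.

A goodness-of-fit test with 2 phenotype classes has df = 2 − 1 = 1.

1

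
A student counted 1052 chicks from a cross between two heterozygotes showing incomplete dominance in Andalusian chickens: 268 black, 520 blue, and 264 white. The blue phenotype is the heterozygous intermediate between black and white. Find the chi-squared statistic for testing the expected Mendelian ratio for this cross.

0.167

With incomplete dominance, a heterozygote × heterozygote cross gives a 1:2:1 phenotypic ratio.
Under the 1:2:1 hypothesis (Σ ratio = 4, N = 1052):
  black: 1052 × 1/4 = 263
  blue: 1052 × 2/4 = 526
  white: 1052 × 1/4 = 263
χ² = Σ (O − E)² / E
  black: (268 − 263)² / 263 = 0.0951
  blue: (520 − 526)² / 526 = 0.0684
  white: (264 − 263)² / 263 = 0.0038
χ² = 0.0951 + 0.0684 + 0.0038 = 0.1673 ≈ 0.167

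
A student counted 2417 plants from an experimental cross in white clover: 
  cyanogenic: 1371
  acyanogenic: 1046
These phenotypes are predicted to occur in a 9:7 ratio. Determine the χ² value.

Under the 9:7 hypothesis (Σ ratio = 16, N = 2417):
  cyanogenic: 2417 × 9/16 = 1359.5625
  acyanogenic: 2417 × 7/16 = 1057.4375
χ² = Σ (O − E)² / E
  cyanogenic: (1371 − 1359.5625)² / 1359.5625 = 0.0962
  acyanogenic: (1046 − 1057.4375)² / 1057.4375 = 0.1237
χ² = 0.0962 + 0.1237 = 0.2199 ≈ 0.220

0.220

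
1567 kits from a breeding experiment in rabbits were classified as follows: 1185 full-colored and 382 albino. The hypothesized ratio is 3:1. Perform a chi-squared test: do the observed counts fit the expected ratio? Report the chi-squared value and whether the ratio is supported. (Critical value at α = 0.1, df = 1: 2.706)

0.324; consistent

Total ratio parts = 4. Expected numbers out of 1567:
  full-colored: 1567 × 3/4 = 1175.25
  albino: 1567 × 1/4 = 391.75
χ² = Σ (O − E)² / E
  full-colored: (1185 − 1175.25)² / 1175.25 = 0.0809
  albino: (382 − 391.75)² / 391.75 = 0.2427
χ² = 0.0809 + 0.2427 = 0.3236 ≈ 0.324
Degrees of freedom = 2 − 1 = 1; critical value at α = 0.1 is 2.706.
Since 0.324 < 2.706, we fail to reject the null hypothesis — the data are consistent with the 3:1 ratio.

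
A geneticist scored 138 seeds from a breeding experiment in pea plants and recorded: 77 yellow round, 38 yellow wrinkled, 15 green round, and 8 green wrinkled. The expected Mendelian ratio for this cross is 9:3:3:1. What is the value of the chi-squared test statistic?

10.303

Under the 9:3:3:1 hypothesis (Σ ratio = 16, N = 138):
  yellow round: 138 × 9/16 = 77.625
  yellow wrinkled: 138 × 3/16 = 25.875
  green round: 138 × 3/16 = 25.875
  green wrinkled: 138 × 1/16 = 8.625
χ² = Σ (O − E)² / E
  yellow round: (77 − 77.625)² / 77.625 = 0.0050
  yellow wrinkled: (38 − 25.875)² / 25.875 = 5.6818
  green round: (15 − 25.875)² / 25.875 = 4.5707
  green wrinkled: (8 − 8.625)² / 8.625 = 0.0453
χ² = 0.0050 + 5.6818 + 4.5707 + 0.0453 = 10.3028 ≈ 10.303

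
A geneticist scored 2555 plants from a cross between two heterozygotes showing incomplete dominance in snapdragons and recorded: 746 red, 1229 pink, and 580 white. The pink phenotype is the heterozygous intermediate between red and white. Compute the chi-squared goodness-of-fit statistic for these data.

With incomplete dominance, a heterozygote × heterozygote cross gives a 1:2:1 phenotypic ratio.
The 1:2:1 ratio has 4 parts, so with N = 2555 the expected counts are:
  red: 2555 × 1/4 = 638.75
  pink: 2555 × 2/4 = 1277.5
  white: 2555 × 1/4 = 638.75
χ² = Σ (O − E)² / E
  red: (746 − 638.75)² / 638.75 = 18.0079
  pink: (1229 − 1277.5)² / 1277.5 = 1.8413
  white: (580 − 638.75)² / 638.75 = 5.4036
χ² = 18.0079 + 1.8413 + 5.4036 = 25.2528 ≈ 25.253

25.253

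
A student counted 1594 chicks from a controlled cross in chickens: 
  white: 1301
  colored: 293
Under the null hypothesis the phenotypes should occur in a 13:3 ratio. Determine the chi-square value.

0.142

Under the 13:3 hypothesis (Σ ratio = 16, N = 1594):
  white: 1594 × 13/16 = 1295.125
  colored: 1594 × 3/16 = 298.875
χ² = Σ (O − E)² / E
  white: (1301 − 1295.125)² / 1295.125 = 0.0267
  colored: (293 − 298.875)² / 298.875 = 0.1155
χ² = 0.0267 + 0.1155 = 0.1422 ≈ 0.142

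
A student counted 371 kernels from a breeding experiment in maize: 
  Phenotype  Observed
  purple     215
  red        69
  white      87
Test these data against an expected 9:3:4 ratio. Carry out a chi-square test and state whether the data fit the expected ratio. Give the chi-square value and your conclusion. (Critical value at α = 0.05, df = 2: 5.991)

The 9:3:4 ratio has 16 parts, so with N = 371 the expected counts are:
  purple: 371 × 9/16 = 208.6875
  red: 371 × 3/16 = 69.5625
  white: 371 × 4/16 = 92.75
χ² = Σ (O − E)² / E
  purple: (215 − 208.6875)² / 208.6875 = 0.1909
  red: (69 − 69.5625)² / 69.5625 = 0.0045
  white: (87 − 92.75)² / 92.75 = 0.3565
χ² = 0.1909 + 0.0045 + 0.3565 = 0.5519 ≈ 0.552
Degrees of freedom = 3 − 1 = 2; critical value at α = 0.05 is 5.991.
Since 0.552 < 5.991, we fail to reject the null hypothesis — the data are consistent with the 9:3:4 ratio.

0.552; consistent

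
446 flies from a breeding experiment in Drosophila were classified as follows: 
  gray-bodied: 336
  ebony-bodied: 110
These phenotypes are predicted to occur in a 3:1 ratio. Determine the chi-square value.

0.027

Expected counts for N = 446 under a 3:1 ratio (total parts = 4):
  gray-bodied: 446 × 3/4 = 334.5
  ebony-bodied: 446 × 1/4 = 111.5
χ² = Σ (O − E)² / E
  gray-bodied: (336 − 334.5)² / 334.5 = 0.0067
  ebony-bodied: (110 − 111.5)² / 111.5 = 0.0202
χ² = 0.0067 + 0.0202 = 0.0269 ≈ 0.027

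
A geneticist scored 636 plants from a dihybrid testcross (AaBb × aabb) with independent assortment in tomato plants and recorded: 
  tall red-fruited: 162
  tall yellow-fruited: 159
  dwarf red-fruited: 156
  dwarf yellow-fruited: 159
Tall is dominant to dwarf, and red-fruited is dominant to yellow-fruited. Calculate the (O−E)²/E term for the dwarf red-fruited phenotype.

0.057

A dihybrid testcross with independent assortment gives a 1:1:1:1 ratio.
Under the 1:1:1:1 hypothesis (Σ ratio = 4, N = 636):
  tall red-fruited: 636 × 1/4 = 159
  tall yellow-fruited: 636 × 1/4 = 159
  dwarf red-fruited: 636 × 1/4 = 159
  dwarf yellow-fruited: 636 × 1/4 = 159
Contribution of dwarf red-fruited: (156 − 159)² / 159 = 0.0566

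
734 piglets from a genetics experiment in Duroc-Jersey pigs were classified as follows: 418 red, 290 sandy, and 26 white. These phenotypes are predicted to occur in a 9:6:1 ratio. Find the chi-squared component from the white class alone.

Under the 9:6:1 hypothesis (Σ ratio = 16, N = 734):
  red: 734 × 9/16 = 412.875
  sandy: 734 × 6/16 = 275.25
  white: 734 × 1/16 = 45.875
Contribution of white: (26 − 45.875)² / 45.875 = 8.6107

8.611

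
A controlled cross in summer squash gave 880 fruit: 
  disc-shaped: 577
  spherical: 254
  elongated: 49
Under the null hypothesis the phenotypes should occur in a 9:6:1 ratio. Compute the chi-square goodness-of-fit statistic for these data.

Expected counts for N = 880 under a 9:6:1 ratio (total parts = 16):
  disc-shaped: 880 × 9/16 = 495
  spherical: 880 × 6/16 = 330
  elongated: 880 × 1/16 = 55
χ² = Σ (O − E)² / E
  disc-shaped: (577 − 495)² / 495 = 13.5838
  spherical: (254 − 330)² / 330 = 17.5030
  elongated: (49 − 55)² / 55 = 0.6545
χ² = 13.5838 + 17.5030 + 0.6545 = 31.7413 ≈ 31.741

31.741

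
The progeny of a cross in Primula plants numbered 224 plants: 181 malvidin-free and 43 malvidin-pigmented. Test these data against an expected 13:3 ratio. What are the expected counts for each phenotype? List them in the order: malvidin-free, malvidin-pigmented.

182, 42

Expected counts for N = 224 under a 13:3 ratio (total parts = 16):
  malvidin-free: 224 × 13/16 = 182
  malvidin-pigmented: 224 × 3/16 = 42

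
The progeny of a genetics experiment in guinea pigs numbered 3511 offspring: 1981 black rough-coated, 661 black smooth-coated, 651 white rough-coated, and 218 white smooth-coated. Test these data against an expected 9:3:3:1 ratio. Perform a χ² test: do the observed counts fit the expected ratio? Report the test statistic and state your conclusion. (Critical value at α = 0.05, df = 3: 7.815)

0.120; consistent

Total ratio parts = 16. Expected numbers out of 3511:
  black rough-coated: 3511 × 9/16 = 1974.9375
  black smooth-coated: 3511 × 3/16 = 658.3125
  white rough-coated: 3511 × 3/16 = 658.3125
  white smooth-coated: 3511 × 1/16 = 219.4375
χ² = Σ (O − E)² / E
  black rough-coated: (1981 − 1974.9375)² / 1974.9375 = 0.0186
  black smooth-coated: (661 − 658.3125)² / 658.3125 = 0.0110
  white rough-coated: (651 − 658.3125)² / 658.3125 = 0.0812
  white smooth-coated: (218 − 219.4375)² / 219.4375 = 0.0094
χ² = 0.0186 + 0.0110 + 0.0812 + 0.0094 = 0.1202 ≈ 0.120
Degrees of freedom = 4 − 1 = 3; critical value at α = 0.05 is 7.815.
Since 0.120 < 7.815, we fail to reject the null hypothesis — the data are consistent with the 9:3:3:1 ratio.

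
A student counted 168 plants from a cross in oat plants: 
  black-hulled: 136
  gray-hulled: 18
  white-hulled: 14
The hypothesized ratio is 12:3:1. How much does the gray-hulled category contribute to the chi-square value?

5.786

Total ratio parts = 16. Expected numbers out of 168:
  black-hulled: 168 × 12/16 = 126
  gray-hulled: 168 × 3/16 = 31.5
  white-hulled: 168 × 1/16 = 10.5
Contribution of gray-hulled: (18 − 31.5)² / 31.5 = 5.7857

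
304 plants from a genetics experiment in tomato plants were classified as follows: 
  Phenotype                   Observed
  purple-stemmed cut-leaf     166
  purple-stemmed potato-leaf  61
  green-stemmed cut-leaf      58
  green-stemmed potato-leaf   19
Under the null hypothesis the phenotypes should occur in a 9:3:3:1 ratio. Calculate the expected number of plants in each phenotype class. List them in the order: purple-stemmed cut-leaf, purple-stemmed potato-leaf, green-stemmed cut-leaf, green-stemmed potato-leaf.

171, 57, 57, 19

Expected counts for N = 304 under a 9:3:3:1 ratio (total parts = 16):
  purple-stemmed cut-leaf: 304 × 9/16 = 171
  purple-stemmed potato-leaf: 304 × 3/16 = 57
  green-stemmed cut-leaf: 304 × 3/16 = 57
  green-stemmed potato-leaf: 304 × 1/16 = 19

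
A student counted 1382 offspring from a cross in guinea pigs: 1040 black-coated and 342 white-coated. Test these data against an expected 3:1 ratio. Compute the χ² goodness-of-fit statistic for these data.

0.047

Expected counts for N = 1382 under a 3:1 ratio (total parts = 4):
  black-coated: 1382 × 3/4 = 1036.5
  white-coated: 1382 × 1/4 = 345.5
χ² = Σ (O − E)² / E
  black-coated: (1040 − 1036.5)² / 1036.5 = 0.0118
  white-coated: (342 − 345.5)² / 345.5 = 0.0355
χ² = 0.0118 + 0.0355 = 0.0473 ≈ 0.047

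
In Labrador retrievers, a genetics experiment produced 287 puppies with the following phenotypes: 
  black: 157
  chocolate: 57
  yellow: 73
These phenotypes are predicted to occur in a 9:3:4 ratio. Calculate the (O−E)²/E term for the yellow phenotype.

0.022

Under the 9:3:4 hypothesis (Σ ratio = 16, N = 287):
  black: 287 × 9/16 = 161.4375
  chocolate: 287 × 3/16 = 53.8125
  yellow: 287 × 4/16 = 71.75
Contribution of yellow: (73 − 71.75)² / 71.75 = 0.0218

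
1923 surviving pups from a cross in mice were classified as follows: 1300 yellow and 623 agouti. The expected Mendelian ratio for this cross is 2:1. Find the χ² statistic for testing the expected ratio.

0.758

Total ratio parts = 3. Expected numbers out of 1923:
  yellow: 1923 × 2/3 = 1282
  agouti: 1923 × 1/3 = 641
χ² = Σ (O − E)² / E
  yellow: (1300 − 1282)² / 1282 = 0.2527
  agouti: (623 − 641)² / 641 = 0.5055
χ² = 0.2527 + 0.5055 = 0.7582 ≈ 0.758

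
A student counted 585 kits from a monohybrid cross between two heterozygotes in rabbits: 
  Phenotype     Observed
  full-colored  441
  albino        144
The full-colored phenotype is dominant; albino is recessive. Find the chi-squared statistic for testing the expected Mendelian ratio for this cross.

For a monohybrid cross between heterozygotes with complete dominance, the expected phenotypic ratio is 3:1.
Expected counts for N = 585 under a 3:1 ratio (total parts = 4):
  full-colored: 585 × 3/4 = 438.75
  albino: 585 × 1/4 = 146.25
χ² = Σ (O − E)² / E
  full-colored: (441 − 438.75)² / 438.75 = 0.0115
  albino: (144 − 146.25)² / 146.25 = 0.0346
χ² = 0.0115 + 0.0346 = 0.0461 ≈ 0.046

0.046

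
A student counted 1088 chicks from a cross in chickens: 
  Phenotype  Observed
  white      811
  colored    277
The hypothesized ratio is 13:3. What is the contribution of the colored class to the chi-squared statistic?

26.123

Total ratio parts = 16. Expected numbers out of 1088:
  white: 1088 × 13/16 = 884
  colored: 1088 × 3/16 = 204
Contribution of colored: (277 − 204)² / 204 = 26.1225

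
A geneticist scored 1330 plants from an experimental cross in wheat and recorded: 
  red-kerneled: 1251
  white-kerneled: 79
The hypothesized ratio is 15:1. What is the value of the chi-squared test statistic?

Total ratio parts = 16. Expected numbers out of 1330:
  red-kerneled: 1330 × 15/16 = 1246.875
  white-kerneled: 1330 × 1/16 = 83.125
χ² = Σ (O − E)² / E
  red-kerneled: (1251 − 1246.875)² / 1246.875 = 0.0136
  white-kerneled: (79 − 83.125)² / 83.125 = 0.2047
χ² = 0.0136 + 0.2047 = 0.2183 ≈ 0.218

0.218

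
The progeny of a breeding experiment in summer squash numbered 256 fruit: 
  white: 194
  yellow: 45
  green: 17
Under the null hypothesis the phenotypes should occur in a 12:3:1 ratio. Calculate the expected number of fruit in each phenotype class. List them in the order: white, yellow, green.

192, 48, 16

The 12:3:1 ratio has 16 parts, so with N = 256 the expected counts are:
  white: 256 × 12/16 = 192
  yellow: 256 × 3/16 = 48
  green: 256 × 1/16 = 16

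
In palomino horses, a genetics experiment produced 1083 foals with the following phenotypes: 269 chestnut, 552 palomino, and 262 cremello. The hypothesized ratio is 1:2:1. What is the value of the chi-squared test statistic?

0.498

Expected counts for N = 1083 under a 1:2:1 ratio (total parts = 4):
  chestnut: 1083 × 1/4 = 270.75
  palomino: 1083 × 2/4 = 541.5
  cremello: 1083 × 1/4 = 270.75
χ² = Σ (O − E)² / E
  chestnut: (269 − 270.75)² / 270.75 = 0.0113
  palomino: (552 − 541.5)² / 541.5 = 0.2036
  cremello: (262 − 270.75)² / 270.75 = 0.2828
χ² = 0.0113 + 0.2036 + 0.2828 = 0.4977 ≈ 0.498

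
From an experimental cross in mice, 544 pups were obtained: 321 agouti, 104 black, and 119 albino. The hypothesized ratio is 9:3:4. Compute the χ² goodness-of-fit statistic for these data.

2.900

Expected counts for N = 544 under a 9:3:4 ratio (total parts = 16):
  agouti: 544 × 9/16 = 306
  black: 544 × 3/16 = 102
  albino: 544 × 4/16 = 136
χ² = Σ (O − E)² / E
  agouti: (321 − 306)² / 306 = 0.7353
  black: (104 − 102)² / 102 = 0.0392
  albino: (119 − 136)² / 136 = 2.1250
χ² = 0.7353 + 0.0392 + 2.1250 = 2.8995 ≈ 2.900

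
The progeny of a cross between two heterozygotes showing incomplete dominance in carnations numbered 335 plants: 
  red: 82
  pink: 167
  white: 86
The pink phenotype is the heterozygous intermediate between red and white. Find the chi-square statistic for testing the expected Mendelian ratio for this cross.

With incomplete dominance, a heterozygote × heterozygote cross gives a 1:2:1 phenotypic ratio.
Expected counts for N = 335 under a 1:2:1 ratio (total parts = 4):
  red: 335 × 1/4 = 83.75
  pink: 335 × 2/4 = 167.5
  white: 335 × 1/4 = 83.75
χ² = Σ (O − E)² / E
  red: (82 − 83.75)² / 83.75 = 0.0366
  pink: (167 − 167.5)² / 167.5 = 0.0015
  white: (86 − 83.75)² / 83.75 = 0.0604
χ² = 0.0366 + 0.0015 + 0.0604 = 0.0985 ≈ 0.099

0.099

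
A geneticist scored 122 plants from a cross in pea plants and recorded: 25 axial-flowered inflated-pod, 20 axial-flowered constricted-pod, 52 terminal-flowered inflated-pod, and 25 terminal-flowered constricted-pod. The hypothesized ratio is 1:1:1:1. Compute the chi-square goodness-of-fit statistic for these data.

Expected counts for N = 122 under a 1:1:1:1 ratio (total parts = 4):
  axial-flowered inflated-pod: 122 × 1/4 = 30.5
  axial-flowered constricted-pod: 122 × 1/4 = 30.5
  terminal-flowered inflated-pod: 122 × 1/4 = 30.5
  terminal-flowered constricted-pod: 122 × 1/4 = 30.5
χ² = Σ (O − E)² / E
  axial-flowered inflated-pod: (25 − 30.5)² / 30.5 = 0.9918
  axial-flowered constricted-pod: (20 − 30.5)² / 30.5 = 3.6148
  terminal-flowered inflated-pod: (52 − 30.5)² / 30.5 = 15.1557
  terminal-flowered constricted-pod: (25 − 30.5)² / 30.5 = 0.9918
χ² = 0.9918 + 3.6148 + 15.1557 + 0.9918 = 20.7541 ≈ 20.754

20.754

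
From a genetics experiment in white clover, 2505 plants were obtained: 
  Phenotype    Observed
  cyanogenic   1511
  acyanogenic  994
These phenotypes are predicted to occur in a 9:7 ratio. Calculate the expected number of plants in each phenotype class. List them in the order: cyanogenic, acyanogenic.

1409.0625, 1095.9375

Expected counts for N = 2505 under a 9:7 ratio (total parts = 16):
  cyanogenic: 2505 × 9/16 = 1409.0625
  acyanogenic: 2505 × 7/16 = 1095.9375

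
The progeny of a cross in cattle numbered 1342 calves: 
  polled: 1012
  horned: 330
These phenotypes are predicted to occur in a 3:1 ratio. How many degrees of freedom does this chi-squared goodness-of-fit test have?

1

A goodness-of-fit test with 2 phenotype classes has df = 2 − 1 = 1.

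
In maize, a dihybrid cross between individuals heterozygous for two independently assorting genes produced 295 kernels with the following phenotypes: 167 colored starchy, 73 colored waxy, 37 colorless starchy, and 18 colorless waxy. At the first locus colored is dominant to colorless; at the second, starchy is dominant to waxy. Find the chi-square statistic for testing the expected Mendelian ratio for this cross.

11.736

A dihybrid F₂ with independent assortment and complete dominance at both loci gives a 9:3:3:1 phenotypic ratio.
Total ratio parts = 16. Expected numbers out of 295:
  colored starchy: 295 × 9/16 = 165.9375
  colored waxy: 295 × 3/16 = 55.3125
  colorless starchy: 295 × 3/16 = 55.3125
  colorless waxy: 295 × 1/16 = 18.4375
χ² = Σ (O − E)² / E
  colored starchy: (167 − 165.9375)² / 165.9375 = 0.0068
  colored waxy: (73 − 55.3125)² / 55.3125 = 5.6560
  colorless starchy: (37 − 55.3125)² / 55.3125 = 6.0628
  colorless waxy: (18 − 18.4375)² / 18.4375 = 0.0104
χ² = 0.0068 + 5.6560 + 6.0628 + 0.0104 = 11.736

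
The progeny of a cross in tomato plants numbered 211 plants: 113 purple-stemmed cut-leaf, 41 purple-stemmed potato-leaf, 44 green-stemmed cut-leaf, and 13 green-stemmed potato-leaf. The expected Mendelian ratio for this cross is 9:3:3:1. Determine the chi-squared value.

Total ratio parts = 16. Expected numbers out of 211:
  purple-stemmed cut-leaf: 211 × 9/16 = 118.6875
  purple-stemmed potato-leaf: 211 × 3/16 = 39.5625
  green-stemmed cut-leaf: 211 × 3/16 = 39.5625
  green-stemmed potato-leaf: 211 × 1/16 = 13.1875
χ² = Σ (O − E)² / E
  purple-stemmed cut-leaf: (113 − 118.6875)² / 118.6875 = 0.2725
  purple-stemmed potato-leaf: (41 − 39.5625)² / 39.5625 = 0.0522
  green-stemmed cut-leaf: (44 − 39.5625)² / 39.5625 = 0.4977
  green-stemmed potato-leaf: (13 − 13.1875)² / 13.1875 = 0.0027
χ² = 0.2725 + 0.0522 + 0.4977 + 0.0027 = 0.8251 ≈ 0.825

0.825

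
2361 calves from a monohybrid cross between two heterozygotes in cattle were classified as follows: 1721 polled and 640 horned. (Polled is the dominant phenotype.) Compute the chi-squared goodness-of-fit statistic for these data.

5.591

For a monohybrid cross between heterozygotes with complete dominance, the expected phenotypic ratio is 3:1.
Total ratio parts = 4. Expected numbers out of 2361:
  polled: 2361 × 3/4 = 1770.75
  horned: 2361 × 1/4 = 590.25
χ² = Σ (O − E)² / E
  polled: (1721 − 1770.75)² / 1770.75 = 1.3977
  horned: (640 − 590.25)² / 590.25 = 4.1932
χ² = 1.3977 + 4.1932 = 5.5909 ≈ 5.591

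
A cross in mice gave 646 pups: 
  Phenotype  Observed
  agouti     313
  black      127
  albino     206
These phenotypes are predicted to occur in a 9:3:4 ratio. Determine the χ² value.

19.530

Expected counts for N = 646 under a 9:3:4 ratio (total parts = 16):
  agouti: 646 × 9/16 = 363.375
  black: 646 × 3/16 = 121.125
  albino: 646 × 4/16 = 161.5
χ² = Σ (O − E)² / E
  agouti: (313 − 363.375)² / 363.375 = 6.9835
  black: (127 − 121.125)² / 121.125 = 0.2850
  albino: (206 − 161.5)² / 161.5 = 12.2616
χ² = 6.9835 + 0.2850 + 12.2616 = 19.5301 ≈ 19.530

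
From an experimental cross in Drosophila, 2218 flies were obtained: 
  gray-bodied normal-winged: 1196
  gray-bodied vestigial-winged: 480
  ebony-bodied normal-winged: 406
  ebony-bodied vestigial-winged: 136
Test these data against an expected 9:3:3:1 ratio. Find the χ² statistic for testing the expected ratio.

12.308

Expected counts for N = 2218 under a 9:3:3:1 ratio (total parts = 16):
  gray-bodied normal-winged: 2218 × 9/16 = 1247.625
  gray-bodied vestigial-winged: 2218 × 3/16 = 415.875
  ebony-bodied normal-winged: 2218 × 3/16 = 415.875
  ebony-bodied vestigial-winged: 2218 × 1/16 = 138.625
χ² = Σ (O − E)² / E
  gray-bodied normal-winged: (1196 − 1247.625)² / 1247.625 = 2.1362
  gray-bodied vestigial-winged: (480 − 415.875)² / 415.875 = 9.8876
  ebony-bodied normal-winged: (406 − 415.875)² / 415.875 = 0.2345
  ebony-bodied vestigial-winged: (136 − 138.625)² / 138.625 = 0.0497
χ² = 2.1362 + 9.8876 + 0.2345 + 0.0497 = 12.308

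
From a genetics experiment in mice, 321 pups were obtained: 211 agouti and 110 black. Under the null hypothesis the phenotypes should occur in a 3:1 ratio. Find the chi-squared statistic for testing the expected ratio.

The 3:1 ratio has 4 parts, so with N = 321 the expected counts are:
  agouti: 321 × 3/4 = 240.75
  black: 321 × 1/4 = 80.25
χ² = Σ (O − E)² / E
  agouti: (211 − 240.75)² / 240.75 = 3.6763
  black: (110 − 80.25)² / 80.25 = 11.0288
χ² = 3.6763 + 11.0288 = 14.7051 ≈ 14.705

14.705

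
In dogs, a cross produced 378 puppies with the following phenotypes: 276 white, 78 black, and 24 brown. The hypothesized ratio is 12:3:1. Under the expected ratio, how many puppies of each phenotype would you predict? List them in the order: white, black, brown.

Under the 12:3:1 hypothesis (Σ ratio = 16, N = 378):
  white: 378 × 12/16 = 283.5
  black: 378 × 3/16 = 70.875
  brown: 378 × 1/16 = 23.625

283.5, 70.875, 23.625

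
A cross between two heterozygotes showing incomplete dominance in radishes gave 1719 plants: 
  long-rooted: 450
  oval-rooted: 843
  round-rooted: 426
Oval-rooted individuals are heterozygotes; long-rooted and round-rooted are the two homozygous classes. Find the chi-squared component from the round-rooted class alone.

0.033

With incomplete dominance, a heterozygote × heterozygote cross gives a 1:2:1 phenotypic ratio.
The 1:2:1 ratio has 4 parts, so with N = 1719 the expected counts are:
  long-rooted: 1719 × 1/4 = 429.75
  oval-rooted: 1719 × 2/4 = 859.5
  round-rooted: 1719 × 1/4 = 429.75
Contribution of round-rooted: (426 − 429.75)² / 429.75 = 0.0327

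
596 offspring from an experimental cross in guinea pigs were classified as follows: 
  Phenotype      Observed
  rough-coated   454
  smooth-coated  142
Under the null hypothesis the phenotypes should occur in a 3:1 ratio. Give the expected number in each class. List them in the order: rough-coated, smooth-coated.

447, 149

Total ratio parts = 4. Expected numbers out of 596:
  rough-coated: 596 × 3/4 = 447
  smooth-coated: 596 × 1/4 = 149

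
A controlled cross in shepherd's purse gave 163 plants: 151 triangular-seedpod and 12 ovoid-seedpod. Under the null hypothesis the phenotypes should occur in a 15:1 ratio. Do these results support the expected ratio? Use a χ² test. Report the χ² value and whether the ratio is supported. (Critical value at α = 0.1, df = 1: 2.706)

0.344; consistent

Under the 15:1 hypothesis (Σ ratio = 16, N = 163):
  triangular-seedpod: 163 × 15/16 = 152.8125
  ovoid-seedpod: 163 × 1/16 = 10.1875
χ² = Σ (O − E)² / E
  triangular-seedpod: (151 − 152.8125)² / 152.8125 = 0.0215
  ovoid-seedpod: (12 − 10.1875)² / 10.1875 = 0.3225
χ² = 0.0215 + 0.3225 = 0.344
Degrees of freedom = 2 − 1 = 1; critical value at α = 0.1 is 2.706.
Since 0.344 < 2.706, we fail to reject the null hypothesis — the data are consistent with the 15:1 ratio.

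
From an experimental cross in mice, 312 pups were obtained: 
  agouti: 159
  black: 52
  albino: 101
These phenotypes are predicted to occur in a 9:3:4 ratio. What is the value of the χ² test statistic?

Total ratio parts = 16. Expected numbers out of 312:
  agouti: 312 × 9/16 = 175.5
  black: 312 × 3/16 = 58.5
  albino: 312 × 4/16 = 78
χ² = Σ (O − E)² / E
  agouti: (159 − 175.5)² / 175.5 = 1.5513
  black: (52 − 58.5)² / 58.5 = 0.7222
  albino: (101 − 78)² / 78 = 6.7821
χ² = 1.5513 + 0.7222 + 6.7821 = 9.0556 ≈ 9.056

9.056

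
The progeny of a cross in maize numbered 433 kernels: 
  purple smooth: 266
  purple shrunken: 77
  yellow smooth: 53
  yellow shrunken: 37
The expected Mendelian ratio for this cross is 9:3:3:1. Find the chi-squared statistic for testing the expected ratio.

15.719

Under the 9:3:3:1 hypothesis (Σ ratio = 16, N = 433):
  purple smooth: 433 × 9/16 = 243.5625
  purple shrunken: 433 × 3/16 = 81.1875
  yellow smooth: 433 × 3/16 = 81.1875
  yellow shrunken: 433 × 1/16 = 27.0625
χ² = Σ (O − E)² / E
  purple smooth: (266 − 243.5625)² / 243.5625 = 2.0670
  purple shrunken: (77 − 81.1875)² / 81.1875 = 0.2160
  yellow smooth: (53 − 81.1875)² / 81.1875 = 9.7864
  yellow shrunken: (37 − 27.0625)² / 27.0625 = 3.6491
χ² = 2.0670 + 0.2160 + 9.7864 + 3.6491 = 15.7185 ≈ 15.719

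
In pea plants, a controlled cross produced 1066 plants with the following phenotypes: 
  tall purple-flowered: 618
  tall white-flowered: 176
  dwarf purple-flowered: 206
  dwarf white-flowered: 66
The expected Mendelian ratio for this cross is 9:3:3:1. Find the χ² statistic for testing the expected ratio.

3.609

Under the 9:3:3:1 hypothesis (Σ ratio = 16, N = 1066):
  tall purple-flowered: 1066 × 9/16 = 599.625
  tall white-flowered: 1066 × 3/16 = 199.875
  dwarf purple-flowered: 1066 × 3/16 = 199.875
  dwarf white-flowered: 1066 × 1/16 = 66.625
χ² = Σ (O − E)² / E
  tall purple-flowered: (618 − 599.625)² / 599.625 = 0.5631
  tall white-flowered: (176 − 199.875)² / 199.875 = 2.8519
  dwarf purple-flowered: (206 − 199.875)² / 199.875 = 0.1877
  dwarf white-flowered: (66 − 66.625)² / 66.625 = 0.0059
χ² = 0.5631 + 2.8519 + 0.1877 + 0.0059 = 3.6086 ≈ 3.609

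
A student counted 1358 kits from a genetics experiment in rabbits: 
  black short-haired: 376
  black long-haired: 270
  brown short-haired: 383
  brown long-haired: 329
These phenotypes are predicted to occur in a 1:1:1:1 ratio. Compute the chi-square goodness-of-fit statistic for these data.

24.050

Under the 1:1:1:1 hypothesis (Σ ratio = 4, N = 1358):
  black short-haired: 1358 × 1/4 = 339.5
  black long-haired: 1358 × 1/4 = 339.5
  brown short-haired: 1358 × 1/4 = 339.5
  brown long-haired: 1358 × 1/4 = 339.5
χ² = Σ (O − E)² / E
  black short-haired: (376 − 339.5)² / 339.5 = 3.9242
  black long-haired: (270 − 339.5)² / 339.5 = 14.2275
  brown short-haired: (383 − 339.5)² / 339.5 = 5.5736
  brown long-haired: (329 − 339.5)² / 339.5 = 0.3247
χ² = 3.9242 + 14.2275 + 5.5736 + 0.3247 = 24.050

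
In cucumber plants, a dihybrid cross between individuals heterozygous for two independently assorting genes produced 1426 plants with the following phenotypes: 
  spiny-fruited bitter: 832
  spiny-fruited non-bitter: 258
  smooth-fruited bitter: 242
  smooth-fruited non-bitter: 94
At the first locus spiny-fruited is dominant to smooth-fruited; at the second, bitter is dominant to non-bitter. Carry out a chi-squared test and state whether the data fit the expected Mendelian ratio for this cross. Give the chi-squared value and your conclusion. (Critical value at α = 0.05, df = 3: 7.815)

4.116; consistent

A dihybrid F₂ with independent assortment and complete dominance at both loci gives a 9:3:3:1 phenotypic ratio.
The 9:3:3:1 ratio has 16 parts, so with N = 1426 the expected counts are:
  spiny-fruited bitter: 1426 × 9/16 = 802.125
  spiny-fruited non-bitter: 1426 × 3/16 = 267.375
  smooth-fruited bitter: 1426 × 3/16 = 267.375
  smooth-fruited non-bitter: 1426 × 1/16 = 89.125
χ² = Σ (O − E)² / E
  spiny-fruited bitter: (832 − 802.125)² / 802.125 = 1.1127
  spiny-fruited non-bitter: (258 − 267.375)² / 267.375 = 0.3287
  smooth-fruited bitter: (242 − 267.375)² / 267.375 = 2.4082
  smooth-fruited non-bitter: (94 − 89.125)² / 89.125 = 0.2667
χ² = 1.1127 + 0.3287 + 2.4082 + 0.2667 = 4.1163 ≈ 4.116
Degrees of freedom = 4 − 1 = 3; critical value at α = 0.05 is 7.815.
Since 4.116 < 7.815, we fail to reject the null hypothesis — the data are consistent with the 9:3:3:1 ratio.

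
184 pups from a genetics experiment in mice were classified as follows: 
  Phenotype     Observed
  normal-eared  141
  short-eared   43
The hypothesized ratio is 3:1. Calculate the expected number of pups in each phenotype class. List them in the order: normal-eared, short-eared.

138, 46

Under the 3:1 hypothesis (Σ ratio = 4, N = 184):
  normal-eared: 184 × 3/4 = 138
  short-eared: 184 × 1/4 = 46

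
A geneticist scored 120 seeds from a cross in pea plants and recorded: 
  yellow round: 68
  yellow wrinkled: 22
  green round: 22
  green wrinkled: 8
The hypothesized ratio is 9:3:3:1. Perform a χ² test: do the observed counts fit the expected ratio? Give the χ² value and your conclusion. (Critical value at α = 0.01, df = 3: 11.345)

The 9:3:3:1 ratio has 16 parts, so with N = 120 the expected counts are:
  yellow round: 120 × 9/16 = 67.5
  yellow wrinkled: 120 × 3/16 = 22.5
  green round: 120 × 3/16 = 22.5
  green wrinkled: 120 × 1/16 = 7.5
χ² = Σ (O − E)² / E
  yellow round: (68 − 67.5)² / 67.5 = 0.0037
  yellow wrinkled: (22 − 22.5)² / 22.5 = 0.0111
  green round: (22 − 22.5)² / 22.5 = 0.0111
  green wrinkled: (8 − 7.5)² / 7.5 = 0.0333
χ² = 0.0037 + 0.0111 + 0.0111 + 0.0333 = 0.0592 ≈ 0.059
Degrees of freedom = 4 − 1 = 3; critical value at α = 0.01 is 11.345.
Since 0.059 < 11.345, we fail to reject the null hypothesis — the data are consistent with the 9:3:3:1 ratio.

0.059; consistent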